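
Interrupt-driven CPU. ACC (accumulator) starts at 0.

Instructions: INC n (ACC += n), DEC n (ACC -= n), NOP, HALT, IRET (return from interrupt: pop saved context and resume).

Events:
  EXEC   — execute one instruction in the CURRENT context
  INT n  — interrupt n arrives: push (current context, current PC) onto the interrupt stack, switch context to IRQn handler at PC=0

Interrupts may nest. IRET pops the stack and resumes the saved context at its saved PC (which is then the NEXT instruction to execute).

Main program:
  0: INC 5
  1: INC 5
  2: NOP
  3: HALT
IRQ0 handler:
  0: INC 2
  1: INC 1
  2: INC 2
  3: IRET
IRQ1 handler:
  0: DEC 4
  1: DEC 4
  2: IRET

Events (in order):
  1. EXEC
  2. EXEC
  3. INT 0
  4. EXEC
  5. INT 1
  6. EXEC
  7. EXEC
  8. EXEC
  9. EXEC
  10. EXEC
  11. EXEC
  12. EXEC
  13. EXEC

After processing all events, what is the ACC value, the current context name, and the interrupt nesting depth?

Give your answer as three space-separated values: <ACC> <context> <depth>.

Event 1 (EXEC): [MAIN] PC=0: INC 5 -> ACC=5
Event 2 (EXEC): [MAIN] PC=1: INC 5 -> ACC=10
Event 3 (INT 0): INT 0 arrives: push (MAIN, PC=2), enter IRQ0 at PC=0 (depth now 1)
Event 4 (EXEC): [IRQ0] PC=0: INC 2 -> ACC=12
Event 5 (INT 1): INT 1 arrives: push (IRQ0, PC=1), enter IRQ1 at PC=0 (depth now 2)
Event 6 (EXEC): [IRQ1] PC=0: DEC 4 -> ACC=8
Event 7 (EXEC): [IRQ1] PC=1: DEC 4 -> ACC=4
Event 8 (EXEC): [IRQ1] PC=2: IRET -> resume IRQ0 at PC=1 (depth now 1)
Event 9 (EXEC): [IRQ0] PC=1: INC 1 -> ACC=5
Event 10 (EXEC): [IRQ0] PC=2: INC 2 -> ACC=7
Event 11 (EXEC): [IRQ0] PC=3: IRET -> resume MAIN at PC=2 (depth now 0)
Event 12 (EXEC): [MAIN] PC=2: NOP
Event 13 (EXEC): [MAIN] PC=3: HALT

Answer: 7 MAIN 0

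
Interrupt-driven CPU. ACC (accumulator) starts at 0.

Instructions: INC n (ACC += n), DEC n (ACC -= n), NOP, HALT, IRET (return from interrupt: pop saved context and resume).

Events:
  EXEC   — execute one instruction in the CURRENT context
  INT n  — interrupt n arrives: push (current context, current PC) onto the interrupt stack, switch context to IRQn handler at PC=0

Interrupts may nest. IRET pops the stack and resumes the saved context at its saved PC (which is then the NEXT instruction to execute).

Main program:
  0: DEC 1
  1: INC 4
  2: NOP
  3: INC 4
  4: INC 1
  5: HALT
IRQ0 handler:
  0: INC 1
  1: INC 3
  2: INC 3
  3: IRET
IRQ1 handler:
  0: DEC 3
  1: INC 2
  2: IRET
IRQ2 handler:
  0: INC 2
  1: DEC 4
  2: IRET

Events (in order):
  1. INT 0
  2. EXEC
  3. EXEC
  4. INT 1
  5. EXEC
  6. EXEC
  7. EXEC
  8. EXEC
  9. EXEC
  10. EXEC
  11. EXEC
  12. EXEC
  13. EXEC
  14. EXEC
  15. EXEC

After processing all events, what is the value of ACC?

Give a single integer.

Event 1 (INT 0): INT 0 arrives: push (MAIN, PC=0), enter IRQ0 at PC=0 (depth now 1)
Event 2 (EXEC): [IRQ0] PC=0: INC 1 -> ACC=1
Event 3 (EXEC): [IRQ0] PC=1: INC 3 -> ACC=4
Event 4 (INT 1): INT 1 arrives: push (IRQ0, PC=2), enter IRQ1 at PC=0 (depth now 2)
Event 5 (EXEC): [IRQ1] PC=0: DEC 3 -> ACC=1
Event 6 (EXEC): [IRQ1] PC=1: INC 2 -> ACC=3
Event 7 (EXEC): [IRQ1] PC=2: IRET -> resume IRQ0 at PC=2 (depth now 1)
Event 8 (EXEC): [IRQ0] PC=2: INC 3 -> ACC=6
Event 9 (EXEC): [IRQ0] PC=3: IRET -> resume MAIN at PC=0 (depth now 0)
Event 10 (EXEC): [MAIN] PC=0: DEC 1 -> ACC=5
Event 11 (EXEC): [MAIN] PC=1: INC 4 -> ACC=9
Event 12 (EXEC): [MAIN] PC=2: NOP
Event 13 (EXEC): [MAIN] PC=3: INC 4 -> ACC=13
Event 14 (EXEC): [MAIN] PC=4: INC 1 -> ACC=14
Event 15 (EXEC): [MAIN] PC=5: HALT

Answer: 14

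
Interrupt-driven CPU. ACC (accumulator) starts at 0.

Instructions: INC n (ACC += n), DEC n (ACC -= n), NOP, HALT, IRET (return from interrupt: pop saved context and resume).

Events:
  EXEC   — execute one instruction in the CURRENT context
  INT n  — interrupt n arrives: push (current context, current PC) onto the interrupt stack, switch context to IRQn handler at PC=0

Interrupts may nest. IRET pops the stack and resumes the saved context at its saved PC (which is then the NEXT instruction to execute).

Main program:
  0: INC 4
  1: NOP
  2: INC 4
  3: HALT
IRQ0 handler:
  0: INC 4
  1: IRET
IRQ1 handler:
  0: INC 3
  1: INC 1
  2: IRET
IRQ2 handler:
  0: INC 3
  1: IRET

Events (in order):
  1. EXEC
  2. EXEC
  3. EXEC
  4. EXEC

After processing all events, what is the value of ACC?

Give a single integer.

Answer: 8

Derivation:
Event 1 (EXEC): [MAIN] PC=0: INC 4 -> ACC=4
Event 2 (EXEC): [MAIN] PC=1: NOP
Event 3 (EXEC): [MAIN] PC=2: INC 4 -> ACC=8
Event 4 (EXEC): [MAIN] PC=3: HALT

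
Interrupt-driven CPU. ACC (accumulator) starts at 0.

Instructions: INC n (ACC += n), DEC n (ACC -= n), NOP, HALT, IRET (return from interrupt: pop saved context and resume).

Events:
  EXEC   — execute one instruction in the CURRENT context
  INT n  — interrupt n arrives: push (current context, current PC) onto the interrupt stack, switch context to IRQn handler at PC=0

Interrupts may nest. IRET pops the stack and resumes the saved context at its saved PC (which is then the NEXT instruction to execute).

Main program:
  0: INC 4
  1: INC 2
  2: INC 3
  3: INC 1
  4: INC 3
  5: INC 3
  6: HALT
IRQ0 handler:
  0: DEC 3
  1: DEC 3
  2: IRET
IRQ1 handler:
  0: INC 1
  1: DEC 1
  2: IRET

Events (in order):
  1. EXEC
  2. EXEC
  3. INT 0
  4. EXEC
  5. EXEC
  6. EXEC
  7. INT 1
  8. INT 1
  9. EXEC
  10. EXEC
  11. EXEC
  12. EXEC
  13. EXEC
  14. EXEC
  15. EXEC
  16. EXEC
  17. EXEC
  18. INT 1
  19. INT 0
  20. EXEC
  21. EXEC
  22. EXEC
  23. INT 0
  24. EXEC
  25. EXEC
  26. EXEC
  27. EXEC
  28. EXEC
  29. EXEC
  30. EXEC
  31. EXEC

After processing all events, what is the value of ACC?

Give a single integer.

Event 1 (EXEC): [MAIN] PC=0: INC 4 -> ACC=4
Event 2 (EXEC): [MAIN] PC=1: INC 2 -> ACC=6
Event 3 (INT 0): INT 0 arrives: push (MAIN, PC=2), enter IRQ0 at PC=0 (depth now 1)
Event 4 (EXEC): [IRQ0] PC=0: DEC 3 -> ACC=3
Event 5 (EXEC): [IRQ0] PC=1: DEC 3 -> ACC=0
Event 6 (EXEC): [IRQ0] PC=2: IRET -> resume MAIN at PC=2 (depth now 0)
Event 7 (INT 1): INT 1 arrives: push (MAIN, PC=2), enter IRQ1 at PC=0 (depth now 1)
Event 8 (INT 1): INT 1 arrives: push (IRQ1, PC=0), enter IRQ1 at PC=0 (depth now 2)
Event 9 (EXEC): [IRQ1] PC=0: INC 1 -> ACC=1
Event 10 (EXEC): [IRQ1] PC=1: DEC 1 -> ACC=0
Event 11 (EXEC): [IRQ1] PC=2: IRET -> resume IRQ1 at PC=0 (depth now 1)
Event 12 (EXEC): [IRQ1] PC=0: INC 1 -> ACC=1
Event 13 (EXEC): [IRQ1] PC=1: DEC 1 -> ACC=0
Event 14 (EXEC): [IRQ1] PC=2: IRET -> resume MAIN at PC=2 (depth now 0)
Event 15 (EXEC): [MAIN] PC=2: INC 3 -> ACC=3
Event 16 (EXEC): [MAIN] PC=3: INC 1 -> ACC=4
Event 17 (EXEC): [MAIN] PC=4: INC 3 -> ACC=7
Event 18 (INT 1): INT 1 arrives: push (MAIN, PC=5), enter IRQ1 at PC=0 (depth now 1)
Event 19 (INT 0): INT 0 arrives: push (IRQ1, PC=0), enter IRQ0 at PC=0 (depth now 2)
Event 20 (EXEC): [IRQ0] PC=0: DEC 3 -> ACC=4
Event 21 (EXEC): [IRQ0] PC=1: DEC 3 -> ACC=1
Event 22 (EXEC): [IRQ0] PC=2: IRET -> resume IRQ1 at PC=0 (depth now 1)
Event 23 (INT 0): INT 0 arrives: push (IRQ1, PC=0), enter IRQ0 at PC=0 (depth now 2)
Event 24 (EXEC): [IRQ0] PC=0: DEC 3 -> ACC=-2
Event 25 (EXEC): [IRQ0] PC=1: DEC 3 -> ACC=-5
Event 26 (EXEC): [IRQ0] PC=2: IRET -> resume IRQ1 at PC=0 (depth now 1)
Event 27 (EXEC): [IRQ1] PC=0: INC 1 -> ACC=-4
Event 28 (EXEC): [IRQ1] PC=1: DEC 1 -> ACC=-5
Event 29 (EXEC): [IRQ1] PC=2: IRET -> resume MAIN at PC=5 (depth now 0)
Event 30 (EXEC): [MAIN] PC=5: INC 3 -> ACC=-2
Event 31 (EXEC): [MAIN] PC=6: HALT

Answer: -2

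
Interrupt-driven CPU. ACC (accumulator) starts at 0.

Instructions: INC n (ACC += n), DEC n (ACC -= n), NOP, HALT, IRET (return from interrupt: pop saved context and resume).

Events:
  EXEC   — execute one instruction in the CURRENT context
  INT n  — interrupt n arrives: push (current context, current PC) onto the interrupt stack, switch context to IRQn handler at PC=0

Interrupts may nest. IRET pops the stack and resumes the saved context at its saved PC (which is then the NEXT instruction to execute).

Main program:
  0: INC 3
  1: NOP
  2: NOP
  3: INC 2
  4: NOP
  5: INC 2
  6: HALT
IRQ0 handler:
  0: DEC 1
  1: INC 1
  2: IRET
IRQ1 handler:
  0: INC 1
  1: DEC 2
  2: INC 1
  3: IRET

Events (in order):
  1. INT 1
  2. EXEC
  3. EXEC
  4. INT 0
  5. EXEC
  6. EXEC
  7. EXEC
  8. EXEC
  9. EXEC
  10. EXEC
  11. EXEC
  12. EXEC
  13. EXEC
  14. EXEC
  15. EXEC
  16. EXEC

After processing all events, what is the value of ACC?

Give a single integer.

Answer: 7

Derivation:
Event 1 (INT 1): INT 1 arrives: push (MAIN, PC=0), enter IRQ1 at PC=0 (depth now 1)
Event 2 (EXEC): [IRQ1] PC=0: INC 1 -> ACC=1
Event 3 (EXEC): [IRQ1] PC=1: DEC 2 -> ACC=-1
Event 4 (INT 0): INT 0 arrives: push (IRQ1, PC=2), enter IRQ0 at PC=0 (depth now 2)
Event 5 (EXEC): [IRQ0] PC=0: DEC 1 -> ACC=-2
Event 6 (EXEC): [IRQ0] PC=1: INC 1 -> ACC=-1
Event 7 (EXEC): [IRQ0] PC=2: IRET -> resume IRQ1 at PC=2 (depth now 1)
Event 8 (EXEC): [IRQ1] PC=2: INC 1 -> ACC=0
Event 9 (EXEC): [IRQ1] PC=3: IRET -> resume MAIN at PC=0 (depth now 0)
Event 10 (EXEC): [MAIN] PC=0: INC 3 -> ACC=3
Event 11 (EXEC): [MAIN] PC=1: NOP
Event 12 (EXEC): [MAIN] PC=2: NOP
Event 13 (EXEC): [MAIN] PC=3: INC 2 -> ACC=5
Event 14 (EXEC): [MAIN] PC=4: NOP
Event 15 (EXEC): [MAIN] PC=5: INC 2 -> ACC=7
Event 16 (EXEC): [MAIN] PC=6: HALT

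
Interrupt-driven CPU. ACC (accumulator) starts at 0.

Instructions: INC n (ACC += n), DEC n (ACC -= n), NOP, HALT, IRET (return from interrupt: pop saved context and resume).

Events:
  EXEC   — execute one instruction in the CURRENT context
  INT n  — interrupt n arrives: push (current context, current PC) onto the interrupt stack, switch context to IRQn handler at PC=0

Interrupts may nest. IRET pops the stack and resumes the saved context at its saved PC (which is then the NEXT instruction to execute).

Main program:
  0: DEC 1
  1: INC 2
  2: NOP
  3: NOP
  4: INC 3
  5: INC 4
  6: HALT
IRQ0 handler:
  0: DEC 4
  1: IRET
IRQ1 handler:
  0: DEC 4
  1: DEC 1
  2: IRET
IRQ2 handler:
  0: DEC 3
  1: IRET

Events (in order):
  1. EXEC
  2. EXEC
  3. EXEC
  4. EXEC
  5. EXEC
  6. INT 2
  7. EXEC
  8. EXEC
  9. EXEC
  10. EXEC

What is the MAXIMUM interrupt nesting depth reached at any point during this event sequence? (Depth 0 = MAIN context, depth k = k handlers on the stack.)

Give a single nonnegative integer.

Answer: 1

Derivation:
Event 1 (EXEC): [MAIN] PC=0: DEC 1 -> ACC=-1 [depth=0]
Event 2 (EXEC): [MAIN] PC=1: INC 2 -> ACC=1 [depth=0]
Event 3 (EXEC): [MAIN] PC=2: NOP [depth=0]
Event 4 (EXEC): [MAIN] PC=3: NOP [depth=0]
Event 5 (EXEC): [MAIN] PC=4: INC 3 -> ACC=4 [depth=0]
Event 6 (INT 2): INT 2 arrives: push (MAIN, PC=5), enter IRQ2 at PC=0 (depth now 1) [depth=1]
Event 7 (EXEC): [IRQ2] PC=0: DEC 3 -> ACC=1 [depth=1]
Event 8 (EXEC): [IRQ2] PC=1: IRET -> resume MAIN at PC=5 (depth now 0) [depth=0]
Event 9 (EXEC): [MAIN] PC=5: INC 4 -> ACC=5 [depth=0]
Event 10 (EXEC): [MAIN] PC=6: HALT [depth=0]
Max depth observed: 1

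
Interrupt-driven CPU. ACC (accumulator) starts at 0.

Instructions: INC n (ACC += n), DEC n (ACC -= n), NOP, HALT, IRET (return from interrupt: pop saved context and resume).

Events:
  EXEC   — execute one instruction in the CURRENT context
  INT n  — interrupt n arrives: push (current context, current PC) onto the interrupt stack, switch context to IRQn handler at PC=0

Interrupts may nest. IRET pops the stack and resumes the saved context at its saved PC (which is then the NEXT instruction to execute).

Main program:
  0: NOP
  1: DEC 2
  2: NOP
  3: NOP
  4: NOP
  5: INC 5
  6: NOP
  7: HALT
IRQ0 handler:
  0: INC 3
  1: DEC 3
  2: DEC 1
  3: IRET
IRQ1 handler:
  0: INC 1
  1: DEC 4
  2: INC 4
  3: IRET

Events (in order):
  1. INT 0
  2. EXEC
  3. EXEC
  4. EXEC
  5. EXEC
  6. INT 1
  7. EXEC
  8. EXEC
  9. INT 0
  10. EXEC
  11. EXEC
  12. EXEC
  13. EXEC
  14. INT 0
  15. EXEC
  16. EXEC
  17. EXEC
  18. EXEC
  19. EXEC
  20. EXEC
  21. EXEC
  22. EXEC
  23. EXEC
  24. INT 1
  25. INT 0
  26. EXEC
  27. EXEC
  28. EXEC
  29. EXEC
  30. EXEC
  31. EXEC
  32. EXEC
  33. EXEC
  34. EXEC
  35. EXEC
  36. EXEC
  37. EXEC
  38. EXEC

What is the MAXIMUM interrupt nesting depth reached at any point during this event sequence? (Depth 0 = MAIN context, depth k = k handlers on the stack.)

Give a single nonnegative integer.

Answer: 2

Derivation:
Event 1 (INT 0): INT 0 arrives: push (MAIN, PC=0), enter IRQ0 at PC=0 (depth now 1) [depth=1]
Event 2 (EXEC): [IRQ0] PC=0: INC 3 -> ACC=3 [depth=1]
Event 3 (EXEC): [IRQ0] PC=1: DEC 3 -> ACC=0 [depth=1]
Event 4 (EXEC): [IRQ0] PC=2: DEC 1 -> ACC=-1 [depth=1]
Event 5 (EXEC): [IRQ0] PC=3: IRET -> resume MAIN at PC=0 (depth now 0) [depth=0]
Event 6 (INT 1): INT 1 arrives: push (MAIN, PC=0), enter IRQ1 at PC=0 (depth now 1) [depth=1]
Event 7 (EXEC): [IRQ1] PC=0: INC 1 -> ACC=0 [depth=1]
Event 8 (EXEC): [IRQ1] PC=1: DEC 4 -> ACC=-4 [depth=1]
Event 9 (INT 0): INT 0 arrives: push (IRQ1, PC=2), enter IRQ0 at PC=0 (depth now 2) [depth=2]
Event 10 (EXEC): [IRQ0] PC=0: INC 3 -> ACC=-1 [depth=2]
Event 11 (EXEC): [IRQ0] PC=1: DEC 3 -> ACC=-4 [depth=2]
Event 12 (EXEC): [IRQ0] PC=2: DEC 1 -> ACC=-5 [depth=2]
Event 13 (EXEC): [IRQ0] PC=3: IRET -> resume IRQ1 at PC=2 (depth now 1) [depth=1]
Event 14 (INT 0): INT 0 arrives: push (IRQ1, PC=2), enter IRQ0 at PC=0 (depth now 2) [depth=2]
Event 15 (EXEC): [IRQ0] PC=0: INC 3 -> ACC=-2 [depth=2]
Event 16 (EXEC): [IRQ0] PC=1: DEC 3 -> ACC=-5 [depth=2]
Event 17 (EXEC): [IRQ0] PC=2: DEC 1 -> ACC=-6 [depth=2]
Event 18 (EXEC): [IRQ0] PC=3: IRET -> resume IRQ1 at PC=2 (depth now 1) [depth=1]
Event 19 (EXEC): [IRQ1] PC=2: INC 4 -> ACC=-2 [depth=1]
Event 20 (EXEC): [IRQ1] PC=3: IRET -> resume MAIN at PC=0 (depth now 0) [depth=0]
Event 21 (EXEC): [MAIN] PC=0: NOP [depth=0]
Event 22 (EXEC): [MAIN] PC=1: DEC 2 -> ACC=-4 [depth=0]
Event 23 (EXEC): [MAIN] PC=2: NOP [depth=0]
Event 24 (INT 1): INT 1 arrives: push (MAIN, PC=3), enter IRQ1 at PC=0 (depth now 1) [depth=1]
Event 25 (INT 0): INT 0 arrives: push (IRQ1, PC=0), enter IRQ0 at PC=0 (depth now 2) [depth=2]
Event 26 (EXEC): [IRQ0] PC=0: INC 3 -> ACC=-1 [depth=2]
Event 27 (EXEC): [IRQ0] PC=1: DEC 3 -> ACC=-4 [depth=2]
Event 28 (EXEC): [IRQ0] PC=2: DEC 1 -> ACC=-5 [depth=2]
Event 29 (EXEC): [IRQ0] PC=3: IRET -> resume IRQ1 at PC=0 (depth now 1) [depth=1]
Event 30 (EXEC): [IRQ1] PC=0: INC 1 -> ACC=-4 [depth=1]
Event 31 (EXEC): [IRQ1] PC=1: DEC 4 -> ACC=-8 [depth=1]
Event 32 (EXEC): [IRQ1] PC=2: INC 4 -> ACC=-4 [depth=1]
Event 33 (EXEC): [IRQ1] PC=3: IRET -> resume MAIN at PC=3 (depth now 0) [depth=0]
Event 34 (EXEC): [MAIN] PC=3: NOP [depth=0]
Event 35 (EXEC): [MAIN] PC=4: NOP [depth=0]
Event 36 (EXEC): [MAIN] PC=5: INC 5 -> ACC=1 [depth=0]
Event 37 (EXEC): [MAIN] PC=6: NOP [depth=0]
Event 38 (EXEC): [MAIN] PC=7: HALT [depth=0]
Max depth observed: 2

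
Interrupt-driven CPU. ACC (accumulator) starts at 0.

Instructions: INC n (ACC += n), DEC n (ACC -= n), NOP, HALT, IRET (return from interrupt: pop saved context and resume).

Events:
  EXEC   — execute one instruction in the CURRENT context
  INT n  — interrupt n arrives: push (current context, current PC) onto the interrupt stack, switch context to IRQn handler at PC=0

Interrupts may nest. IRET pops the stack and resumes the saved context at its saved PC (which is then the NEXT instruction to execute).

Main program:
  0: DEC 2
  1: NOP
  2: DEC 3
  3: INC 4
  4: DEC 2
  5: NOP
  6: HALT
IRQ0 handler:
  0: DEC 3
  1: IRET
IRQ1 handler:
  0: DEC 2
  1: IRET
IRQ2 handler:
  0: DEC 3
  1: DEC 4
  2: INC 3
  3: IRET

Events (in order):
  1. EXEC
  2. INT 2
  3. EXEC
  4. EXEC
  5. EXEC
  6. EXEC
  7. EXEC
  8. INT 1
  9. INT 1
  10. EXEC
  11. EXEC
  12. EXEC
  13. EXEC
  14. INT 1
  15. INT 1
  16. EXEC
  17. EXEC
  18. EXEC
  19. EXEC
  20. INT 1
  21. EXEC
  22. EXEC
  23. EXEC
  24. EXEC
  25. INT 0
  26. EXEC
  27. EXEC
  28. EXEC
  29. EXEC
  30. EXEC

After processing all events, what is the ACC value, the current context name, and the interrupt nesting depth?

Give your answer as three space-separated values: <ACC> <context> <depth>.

Event 1 (EXEC): [MAIN] PC=0: DEC 2 -> ACC=-2
Event 2 (INT 2): INT 2 arrives: push (MAIN, PC=1), enter IRQ2 at PC=0 (depth now 1)
Event 3 (EXEC): [IRQ2] PC=0: DEC 3 -> ACC=-5
Event 4 (EXEC): [IRQ2] PC=1: DEC 4 -> ACC=-9
Event 5 (EXEC): [IRQ2] PC=2: INC 3 -> ACC=-6
Event 6 (EXEC): [IRQ2] PC=3: IRET -> resume MAIN at PC=1 (depth now 0)
Event 7 (EXEC): [MAIN] PC=1: NOP
Event 8 (INT 1): INT 1 arrives: push (MAIN, PC=2), enter IRQ1 at PC=0 (depth now 1)
Event 9 (INT 1): INT 1 arrives: push (IRQ1, PC=0), enter IRQ1 at PC=0 (depth now 2)
Event 10 (EXEC): [IRQ1] PC=0: DEC 2 -> ACC=-8
Event 11 (EXEC): [IRQ1] PC=1: IRET -> resume IRQ1 at PC=0 (depth now 1)
Event 12 (EXEC): [IRQ1] PC=0: DEC 2 -> ACC=-10
Event 13 (EXEC): [IRQ1] PC=1: IRET -> resume MAIN at PC=2 (depth now 0)
Event 14 (INT 1): INT 1 arrives: push (MAIN, PC=2), enter IRQ1 at PC=0 (depth now 1)
Event 15 (INT 1): INT 1 arrives: push (IRQ1, PC=0), enter IRQ1 at PC=0 (depth now 2)
Event 16 (EXEC): [IRQ1] PC=0: DEC 2 -> ACC=-12
Event 17 (EXEC): [IRQ1] PC=1: IRET -> resume IRQ1 at PC=0 (depth now 1)
Event 18 (EXEC): [IRQ1] PC=0: DEC 2 -> ACC=-14
Event 19 (EXEC): [IRQ1] PC=1: IRET -> resume MAIN at PC=2 (depth now 0)
Event 20 (INT 1): INT 1 arrives: push (MAIN, PC=2), enter IRQ1 at PC=0 (depth now 1)
Event 21 (EXEC): [IRQ1] PC=0: DEC 2 -> ACC=-16
Event 22 (EXEC): [IRQ1] PC=1: IRET -> resume MAIN at PC=2 (depth now 0)
Event 23 (EXEC): [MAIN] PC=2: DEC 3 -> ACC=-19
Event 24 (EXEC): [MAIN] PC=3: INC 4 -> ACC=-15
Event 25 (INT 0): INT 0 arrives: push (MAIN, PC=4), enter IRQ0 at PC=0 (depth now 1)
Event 26 (EXEC): [IRQ0] PC=0: DEC 3 -> ACC=-18
Event 27 (EXEC): [IRQ0] PC=1: IRET -> resume MAIN at PC=4 (depth now 0)
Event 28 (EXEC): [MAIN] PC=4: DEC 2 -> ACC=-20
Event 29 (EXEC): [MAIN] PC=5: NOP
Event 30 (EXEC): [MAIN] PC=6: HALT

Answer: -20 MAIN 0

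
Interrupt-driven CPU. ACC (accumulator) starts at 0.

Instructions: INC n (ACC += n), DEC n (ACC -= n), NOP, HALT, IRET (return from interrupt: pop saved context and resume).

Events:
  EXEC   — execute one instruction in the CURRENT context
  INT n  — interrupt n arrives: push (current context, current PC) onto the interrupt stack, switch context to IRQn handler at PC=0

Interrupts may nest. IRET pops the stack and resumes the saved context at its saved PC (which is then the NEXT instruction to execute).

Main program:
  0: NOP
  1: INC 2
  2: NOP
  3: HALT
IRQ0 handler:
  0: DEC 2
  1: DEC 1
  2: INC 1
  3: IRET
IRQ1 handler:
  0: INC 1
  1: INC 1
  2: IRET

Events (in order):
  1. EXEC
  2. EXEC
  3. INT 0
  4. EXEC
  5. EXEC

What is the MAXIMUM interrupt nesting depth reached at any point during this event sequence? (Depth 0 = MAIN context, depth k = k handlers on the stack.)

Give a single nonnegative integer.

Event 1 (EXEC): [MAIN] PC=0: NOP [depth=0]
Event 2 (EXEC): [MAIN] PC=1: INC 2 -> ACC=2 [depth=0]
Event 3 (INT 0): INT 0 arrives: push (MAIN, PC=2), enter IRQ0 at PC=0 (depth now 1) [depth=1]
Event 4 (EXEC): [IRQ0] PC=0: DEC 2 -> ACC=0 [depth=1]
Event 5 (EXEC): [IRQ0] PC=1: DEC 1 -> ACC=-1 [depth=1]
Max depth observed: 1

Answer: 1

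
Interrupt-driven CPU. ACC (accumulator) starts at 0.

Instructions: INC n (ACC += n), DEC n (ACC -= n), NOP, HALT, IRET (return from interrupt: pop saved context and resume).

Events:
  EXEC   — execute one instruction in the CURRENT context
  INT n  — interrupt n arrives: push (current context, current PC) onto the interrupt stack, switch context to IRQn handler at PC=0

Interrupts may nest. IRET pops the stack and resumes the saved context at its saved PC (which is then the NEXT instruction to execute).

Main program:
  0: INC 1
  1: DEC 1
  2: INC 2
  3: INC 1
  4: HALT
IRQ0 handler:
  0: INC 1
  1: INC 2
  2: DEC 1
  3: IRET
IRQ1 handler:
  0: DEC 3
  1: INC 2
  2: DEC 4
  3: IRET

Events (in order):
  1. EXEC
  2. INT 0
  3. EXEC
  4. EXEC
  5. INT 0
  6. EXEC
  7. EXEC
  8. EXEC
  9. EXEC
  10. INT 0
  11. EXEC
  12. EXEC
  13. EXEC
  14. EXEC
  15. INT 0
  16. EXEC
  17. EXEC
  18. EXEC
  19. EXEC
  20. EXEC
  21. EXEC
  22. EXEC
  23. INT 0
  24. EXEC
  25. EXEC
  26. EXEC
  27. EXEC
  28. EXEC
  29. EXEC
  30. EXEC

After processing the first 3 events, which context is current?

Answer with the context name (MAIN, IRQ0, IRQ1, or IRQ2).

Answer: IRQ0

Derivation:
Event 1 (EXEC): [MAIN] PC=0: INC 1 -> ACC=1
Event 2 (INT 0): INT 0 arrives: push (MAIN, PC=1), enter IRQ0 at PC=0 (depth now 1)
Event 3 (EXEC): [IRQ0] PC=0: INC 1 -> ACC=2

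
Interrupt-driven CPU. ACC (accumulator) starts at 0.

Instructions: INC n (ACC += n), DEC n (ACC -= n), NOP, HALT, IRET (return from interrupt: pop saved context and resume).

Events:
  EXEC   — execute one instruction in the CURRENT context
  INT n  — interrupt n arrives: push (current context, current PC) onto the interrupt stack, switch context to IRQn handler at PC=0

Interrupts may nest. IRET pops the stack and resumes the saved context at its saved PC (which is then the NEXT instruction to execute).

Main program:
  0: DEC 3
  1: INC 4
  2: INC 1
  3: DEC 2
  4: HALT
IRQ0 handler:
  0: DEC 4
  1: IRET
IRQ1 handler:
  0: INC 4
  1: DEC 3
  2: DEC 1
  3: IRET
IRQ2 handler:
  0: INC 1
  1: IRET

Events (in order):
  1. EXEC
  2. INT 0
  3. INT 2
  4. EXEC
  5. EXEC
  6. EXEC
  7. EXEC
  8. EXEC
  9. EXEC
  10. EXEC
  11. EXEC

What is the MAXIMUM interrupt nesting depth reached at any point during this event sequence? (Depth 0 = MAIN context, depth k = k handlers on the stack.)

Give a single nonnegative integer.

Event 1 (EXEC): [MAIN] PC=0: DEC 3 -> ACC=-3 [depth=0]
Event 2 (INT 0): INT 0 arrives: push (MAIN, PC=1), enter IRQ0 at PC=0 (depth now 1) [depth=1]
Event 3 (INT 2): INT 2 arrives: push (IRQ0, PC=0), enter IRQ2 at PC=0 (depth now 2) [depth=2]
Event 4 (EXEC): [IRQ2] PC=0: INC 1 -> ACC=-2 [depth=2]
Event 5 (EXEC): [IRQ2] PC=1: IRET -> resume IRQ0 at PC=0 (depth now 1) [depth=1]
Event 6 (EXEC): [IRQ0] PC=0: DEC 4 -> ACC=-6 [depth=1]
Event 7 (EXEC): [IRQ0] PC=1: IRET -> resume MAIN at PC=1 (depth now 0) [depth=0]
Event 8 (EXEC): [MAIN] PC=1: INC 4 -> ACC=-2 [depth=0]
Event 9 (EXEC): [MAIN] PC=2: INC 1 -> ACC=-1 [depth=0]
Event 10 (EXEC): [MAIN] PC=3: DEC 2 -> ACC=-3 [depth=0]
Event 11 (EXEC): [MAIN] PC=4: HALT [depth=0]
Max depth observed: 2

Answer: 2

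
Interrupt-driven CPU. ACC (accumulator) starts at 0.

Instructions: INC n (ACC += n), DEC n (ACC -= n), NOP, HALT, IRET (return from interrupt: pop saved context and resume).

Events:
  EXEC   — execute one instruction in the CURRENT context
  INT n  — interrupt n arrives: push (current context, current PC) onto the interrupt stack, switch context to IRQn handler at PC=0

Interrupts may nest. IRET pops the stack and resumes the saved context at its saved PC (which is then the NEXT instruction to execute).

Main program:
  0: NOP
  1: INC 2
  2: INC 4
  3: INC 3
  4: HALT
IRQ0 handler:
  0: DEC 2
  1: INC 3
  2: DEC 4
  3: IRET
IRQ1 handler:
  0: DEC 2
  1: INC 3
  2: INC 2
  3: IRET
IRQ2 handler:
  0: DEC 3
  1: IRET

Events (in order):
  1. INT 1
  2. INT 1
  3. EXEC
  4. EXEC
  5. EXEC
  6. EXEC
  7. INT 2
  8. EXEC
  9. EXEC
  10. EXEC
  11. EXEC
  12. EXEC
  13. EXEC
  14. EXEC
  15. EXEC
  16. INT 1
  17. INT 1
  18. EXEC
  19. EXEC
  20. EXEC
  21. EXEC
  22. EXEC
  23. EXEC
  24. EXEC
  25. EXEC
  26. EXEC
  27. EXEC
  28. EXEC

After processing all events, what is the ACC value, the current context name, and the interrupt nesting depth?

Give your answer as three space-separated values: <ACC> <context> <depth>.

Event 1 (INT 1): INT 1 arrives: push (MAIN, PC=0), enter IRQ1 at PC=0 (depth now 1)
Event 2 (INT 1): INT 1 arrives: push (IRQ1, PC=0), enter IRQ1 at PC=0 (depth now 2)
Event 3 (EXEC): [IRQ1] PC=0: DEC 2 -> ACC=-2
Event 4 (EXEC): [IRQ1] PC=1: INC 3 -> ACC=1
Event 5 (EXEC): [IRQ1] PC=2: INC 2 -> ACC=3
Event 6 (EXEC): [IRQ1] PC=3: IRET -> resume IRQ1 at PC=0 (depth now 1)
Event 7 (INT 2): INT 2 arrives: push (IRQ1, PC=0), enter IRQ2 at PC=0 (depth now 2)
Event 8 (EXEC): [IRQ2] PC=0: DEC 3 -> ACC=0
Event 9 (EXEC): [IRQ2] PC=1: IRET -> resume IRQ1 at PC=0 (depth now 1)
Event 10 (EXEC): [IRQ1] PC=0: DEC 2 -> ACC=-2
Event 11 (EXEC): [IRQ1] PC=1: INC 3 -> ACC=1
Event 12 (EXEC): [IRQ1] PC=2: INC 2 -> ACC=3
Event 13 (EXEC): [IRQ1] PC=3: IRET -> resume MAIN at PC=0 (depth now 0)
Event 14 (EXEC): [MAIN] PC=0: NOP
Event 15 (EXEC): [MAIN] PC=1: INC 2 -> ACC=5
Event 16 (INT 1): INT 1 arrives: push (MAIN, PC=2), enter IRQ1 at PC=0 (depth now 1)
Event 17 (INT 1): INT 1 arrives: push (IRQ1, PC=0), enter IRQ1 at PC=0 (depth now 2)
Event 18 (EXEC): [IRQ1] PC=0: DEC 2 -> ACC=3
Event 19 (EXEC): [IRQ1] PC=1: INC 3 -> ACC=6
Event 20 (EXEC): [IRQ1] PC=2: INC 2 -> ACC=8
Event 21 (EXEC): [IRQ1] PC=3: IRET -> resume IRQ1 at PC=0 (depth now 1)
Event 22 (EXEC): [IRQ1] PC=0: DEC 2 -> ACC=6
Event 23 (EXEC): [IRQ1] PC=1: INC 3 -> ACC=9
Event 24 (EXEC): [IRQ1] PC=2: INC 2 -> ACC=11
Event 25 (EXEC): [IRQ1] PC=3: IRET -> resume MAIN at PC=2 (depth now 0)
Event 26 (EXEC): [MAIN] PC=2: INC 4 -> ACC=15
Event 27 (EXEC): [MAIN] PC=3: INC 3 -> ACC=18
Event 28 (EXEC): [MAIN] PC=4: HALT

Answer: 18 MAIN 0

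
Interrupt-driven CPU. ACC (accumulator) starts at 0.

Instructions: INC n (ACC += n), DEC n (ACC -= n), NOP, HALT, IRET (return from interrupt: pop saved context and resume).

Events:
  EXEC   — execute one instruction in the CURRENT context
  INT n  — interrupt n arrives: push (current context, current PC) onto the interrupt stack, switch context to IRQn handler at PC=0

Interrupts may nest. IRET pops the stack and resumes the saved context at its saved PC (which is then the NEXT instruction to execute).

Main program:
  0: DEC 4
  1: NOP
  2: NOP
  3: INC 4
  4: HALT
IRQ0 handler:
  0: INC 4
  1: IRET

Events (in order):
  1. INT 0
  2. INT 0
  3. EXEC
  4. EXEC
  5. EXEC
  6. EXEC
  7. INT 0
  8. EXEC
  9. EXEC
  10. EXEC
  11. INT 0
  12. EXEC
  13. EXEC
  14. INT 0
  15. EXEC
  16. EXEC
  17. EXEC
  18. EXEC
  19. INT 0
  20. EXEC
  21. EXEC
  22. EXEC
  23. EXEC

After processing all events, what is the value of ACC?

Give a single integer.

Event 1 (INT 0): INT 0 arrives: push (MAIN, PC=0), enter IRQ0 at PC=0 (depth now 1)
Event 2 (INT 0): INT 0 arrives: push (IRQ0, PC=0), enter IRQ0 at PC=0 (depth now 2)
Event 3 (EXEC): [IRQ0] PC=0: INC 4 -> ACC=4
Event 4 (EXEC): [IRQ0] PC=1: IRET -> resume IRQ0 at PC=0 (depth now 1)
Event 5 (EXEC): [IRQ0] PC=0: INC 4 -> ACC=8
Event 6 (EXEC): [IRQ0] PC=1: IRET -> resume MAIN at PC=0 (depth now 0)
Event 7 (INT 0): INT 0 arrives: push (MAIN, PC=0), enter IRQ0 at PC=0 (depth now 1)
Event 8 (EXEC): [IRQ0] PC=0: INC 4 -> ACC=12
Event 9 (EXEC): [IRQ0] PC=1: IRET -> resume MAIN at PC=0 (depth now 0)
Event 10 (EXEC): [MAIN] PC=0: DEC 4 -> ACC=8
Event 11 (INT 0): INT 0 arrives: push (MAIN, PC=1), enter IRQ0 at PC=0 (depth now 1)
Event 12 (EXEC): [IRQ0] PC=0: INC 4 -> ACC=12
Event 13 (EXEC): [IRQ0] PC=1: IRET -> resume MAIN at PC=1 (depth now 0)
Event 14 (INT 0): INT 0 arrives: push (MAIN, PC=1), enter IRQ0 at PC=0 (depth now 1)
Event 15 (EXEC): [IRQ0] PC=0: INC 4 -> ACC=16
Event 16 (EXEC): [IRQ0] PC=1: IRET -> resume MAIN at PC=1 (depth now 0)
Event 17 (EXEC): [MAIN] PC=1: NOP
Event 18 (EXEC): [MAIN] PC=2: NOP
Event 19 (INT 0): INT 0 arrives: push (MAIN, PC=3), enter IRQ0 at PC=0 (depth now 1)
Event 20 (EXEC): [IRQ0] PC=0: INC 4 -> ACC=20
Event 21 (EXEC): [IRQ0] PC=1: IRET -> resume MAIN at PC=3 (depth now 0)
Event 22 (EXEC): [MAIN] PC=3: INC 4 -> ACC=24
Event 23 (EXEC): [MAIN] PC=4: HALT

Answer: 24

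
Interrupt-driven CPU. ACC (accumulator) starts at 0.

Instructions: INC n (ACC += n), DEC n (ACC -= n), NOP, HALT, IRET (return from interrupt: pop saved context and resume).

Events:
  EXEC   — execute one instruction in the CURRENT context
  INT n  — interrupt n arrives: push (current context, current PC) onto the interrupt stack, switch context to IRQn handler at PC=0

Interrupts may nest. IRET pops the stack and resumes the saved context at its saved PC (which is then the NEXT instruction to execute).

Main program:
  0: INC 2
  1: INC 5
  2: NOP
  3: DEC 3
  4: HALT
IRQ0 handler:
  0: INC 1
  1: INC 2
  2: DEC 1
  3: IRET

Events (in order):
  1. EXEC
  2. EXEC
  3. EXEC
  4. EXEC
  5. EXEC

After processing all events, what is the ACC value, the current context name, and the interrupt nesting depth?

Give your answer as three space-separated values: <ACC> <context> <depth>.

Event 1 (EXEC): [MAIN] PC=0: INC 2 -> ACC=2
Event 2 (EXEC): [MAIN] PC=1: INC 5 -> ACC=7
Event 3 (EXEC): [MAIN] PC=2: NOP
Event 4 (EXEC): [MAIN] PC=3: DEC 3 -> ACC=4
Event 5 (EXEC): [MAIN] PC=4: HALT

Answer: 4 MAIN 0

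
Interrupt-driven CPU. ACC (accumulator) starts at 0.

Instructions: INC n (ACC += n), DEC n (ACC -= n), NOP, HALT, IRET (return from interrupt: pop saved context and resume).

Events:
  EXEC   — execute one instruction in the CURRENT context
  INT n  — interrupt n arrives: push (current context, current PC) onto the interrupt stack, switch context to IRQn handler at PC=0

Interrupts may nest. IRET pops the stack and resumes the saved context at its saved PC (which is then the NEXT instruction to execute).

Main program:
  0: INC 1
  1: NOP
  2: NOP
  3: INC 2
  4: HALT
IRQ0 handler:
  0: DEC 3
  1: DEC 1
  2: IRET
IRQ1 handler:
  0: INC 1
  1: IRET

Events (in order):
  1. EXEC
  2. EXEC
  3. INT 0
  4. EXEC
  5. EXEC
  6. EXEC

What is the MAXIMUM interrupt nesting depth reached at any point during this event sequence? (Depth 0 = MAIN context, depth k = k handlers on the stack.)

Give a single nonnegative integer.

Event 1 (EXEC): [MAIN] PC=0: INC 1 -> ACC=1 [depth=0]
Event 2 (EXEC): [MAIN] PC=1: NOP [depth=0]
Event 3 (INT 0): INT 0 arrives: push (MAIN, PC=2), enter IRQ0 at PC=0 (depth now 1) [depth=1]
Event 4 (EXEC): [IRQ0] PC=0: DEC 3 -> ACC=-2 [depth=1]
Event 5 (EXEC): [IRQ0] PC=1: DEC 1 -> ACC=-3 [depth=1]
Event 6 (EXEC): [IRQ0] PC=2: IRET -> resume MAIN at PC=2 (depth now 0) [depth=0]
Max depth observed: 1

Answer: 1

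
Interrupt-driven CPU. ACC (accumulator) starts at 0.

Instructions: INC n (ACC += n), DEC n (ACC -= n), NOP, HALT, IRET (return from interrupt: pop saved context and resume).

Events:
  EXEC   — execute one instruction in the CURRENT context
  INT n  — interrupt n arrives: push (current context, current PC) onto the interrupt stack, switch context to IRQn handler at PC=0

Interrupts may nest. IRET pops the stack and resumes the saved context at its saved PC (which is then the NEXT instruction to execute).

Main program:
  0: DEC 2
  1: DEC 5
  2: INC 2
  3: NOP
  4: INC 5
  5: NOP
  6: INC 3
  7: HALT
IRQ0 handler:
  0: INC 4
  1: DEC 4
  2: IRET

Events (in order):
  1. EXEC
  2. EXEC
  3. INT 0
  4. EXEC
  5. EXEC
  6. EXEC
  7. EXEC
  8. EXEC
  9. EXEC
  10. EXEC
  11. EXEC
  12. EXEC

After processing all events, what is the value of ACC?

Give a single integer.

Answer: 3

Derivation:
Event 1 (EXEC): [MAIN] PC=0: DEC 2 -> ACC=-2
Event 2 (EXEC): [MAIN] PC=1: DEC 5 -> ACC=-7
Event 3 (INT 0): INT 0 arrives: push (MAIN, PC=2), enter IRQ0 at PC=0 (depth now 1)
Event 4 (EXEC): [IRQ0] PC=0: INC 4 -> ACC=-3
Event 5 (EXEC): [IRQ0] PC=1: DEC 4 -> ACC=-7
Event 6 (EXEC): [IRQ0] PC=2: IRET -> resume MAIN at PC=2 (depth now 0)
Event 7 (EXEC): [MAIN] PC=2: INC 2 -> ACC=-5
Event 8 (EXEC): [MAIN] PC=3: NOP
Event 9 (EXEC): [MAIN] PC=4: INC 5 -> ACC=0
Event 10 (EXEC): [MAIN] PC=5: NOP
Event 11 (EXEC): [MAIN] PC=6: INC 3 -> ACC=3
Event 12 (EXEC): [MAIN] PC=7: HALT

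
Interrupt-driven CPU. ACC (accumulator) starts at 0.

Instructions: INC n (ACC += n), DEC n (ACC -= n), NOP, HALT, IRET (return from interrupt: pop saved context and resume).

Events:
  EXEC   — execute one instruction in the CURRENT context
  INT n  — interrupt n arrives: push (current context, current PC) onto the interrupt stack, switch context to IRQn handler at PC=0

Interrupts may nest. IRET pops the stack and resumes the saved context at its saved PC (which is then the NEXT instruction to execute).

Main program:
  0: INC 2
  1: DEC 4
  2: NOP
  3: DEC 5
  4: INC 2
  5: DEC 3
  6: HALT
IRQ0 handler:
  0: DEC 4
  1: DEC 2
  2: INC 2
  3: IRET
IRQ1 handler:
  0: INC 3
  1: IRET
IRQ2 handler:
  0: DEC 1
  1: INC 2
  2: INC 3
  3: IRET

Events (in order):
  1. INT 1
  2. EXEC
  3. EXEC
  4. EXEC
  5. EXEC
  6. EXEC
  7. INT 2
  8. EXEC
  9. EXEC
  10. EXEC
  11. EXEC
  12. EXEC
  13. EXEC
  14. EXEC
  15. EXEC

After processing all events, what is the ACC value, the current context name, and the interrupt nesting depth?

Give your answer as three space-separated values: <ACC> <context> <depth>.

Answer: -1 MAIN 0

Derivation:
Event 1 (INT 1): INT 1 arrives: push (MAIN, PC=0), enter IRQ1 at PC=0 (depth now 1)
Event 2 (EXEC): [IRQ1] PC=0: INC 3 -> ACC=3
Event 3 (EXEC): [IRQ1] PC=1: IRET -> resume MAIN at PC=0 (depth now 0)
Event 4 (EXEC): [MAIN] PC=0: INC 2 -> ACC=5
Event 5 (EXEC): [MAIN] PC=1: DEC 4 -> ACC=1
Event 6 (EXEC): [MAIN] PC=2: NOP
Event 7 (INT 2): INT 2 arrives: push (MAIN, PC=3), enter IRQ2 at PC=0 (depth now 1)
Event 8 (EXEC): [IRQ2] PC=0: DEC 1 -> ACC=0
Event 9 (EXEC): [IRQ2] PC=1: INC 2 -> ACC=2
Event 10 (EXEC): [IRQ2] PC=2: INC 3 -> ACC=5
Event 11 (EXEC): [IRQ2] PC=3: IRET -> resume MAIN at PC=3 (depth now 0)
Event 12 (EXEC): [MAIN] PC=3: DEC 5 -> ACC=0
Event 13 (EXEC): [MAIN] PC=4: INC 2 -> ACC=2
Event 14 (EXEC): [MAIN] PC=5: DEC 3 -> ACC=-1
Event 15 (EXEC): [MAIN] PC=6: HALT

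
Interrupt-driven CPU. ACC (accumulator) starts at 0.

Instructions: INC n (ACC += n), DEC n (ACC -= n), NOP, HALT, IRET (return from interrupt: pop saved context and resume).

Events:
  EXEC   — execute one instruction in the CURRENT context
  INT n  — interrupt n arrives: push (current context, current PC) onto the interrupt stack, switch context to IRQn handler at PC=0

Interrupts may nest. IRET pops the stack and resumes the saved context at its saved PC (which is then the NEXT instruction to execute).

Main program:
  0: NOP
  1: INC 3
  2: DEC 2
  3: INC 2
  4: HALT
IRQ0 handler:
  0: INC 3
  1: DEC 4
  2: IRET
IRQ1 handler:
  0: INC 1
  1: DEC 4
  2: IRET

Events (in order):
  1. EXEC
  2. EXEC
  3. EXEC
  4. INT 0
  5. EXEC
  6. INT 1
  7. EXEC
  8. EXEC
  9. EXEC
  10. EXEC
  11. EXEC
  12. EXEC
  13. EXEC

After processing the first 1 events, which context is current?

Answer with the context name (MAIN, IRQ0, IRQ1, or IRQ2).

Answer: MAIN

Derivation:
Event 1 (EXEC): [MAIN] PC=0: NOP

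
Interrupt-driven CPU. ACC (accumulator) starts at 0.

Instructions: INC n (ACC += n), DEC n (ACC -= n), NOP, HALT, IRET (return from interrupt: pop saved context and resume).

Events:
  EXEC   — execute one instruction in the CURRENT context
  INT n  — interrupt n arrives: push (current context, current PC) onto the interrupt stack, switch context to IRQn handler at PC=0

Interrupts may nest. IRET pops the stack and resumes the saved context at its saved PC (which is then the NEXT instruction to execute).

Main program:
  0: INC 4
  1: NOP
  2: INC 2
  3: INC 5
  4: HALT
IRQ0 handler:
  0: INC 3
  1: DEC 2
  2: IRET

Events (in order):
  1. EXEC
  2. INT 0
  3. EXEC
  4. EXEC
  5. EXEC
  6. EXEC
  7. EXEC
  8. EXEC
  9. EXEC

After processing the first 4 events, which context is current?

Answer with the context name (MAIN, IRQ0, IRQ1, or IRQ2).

Event 1 (EXEC): [MAIN] PC=0: INC 4 -> ACC=4
Event 2 (INT 0): INT 0 arrives: push (MAIN, PC=1), enter IRQ0 at PC=0 (depth now 1)
Event 3 (EXEC): [IRQ0] PC=0: INC 3 -> ACC=7
Event 4 (EXEC): [IRQ0] PC=1: DEC 2 -> ACC=5

Answer: IRQ0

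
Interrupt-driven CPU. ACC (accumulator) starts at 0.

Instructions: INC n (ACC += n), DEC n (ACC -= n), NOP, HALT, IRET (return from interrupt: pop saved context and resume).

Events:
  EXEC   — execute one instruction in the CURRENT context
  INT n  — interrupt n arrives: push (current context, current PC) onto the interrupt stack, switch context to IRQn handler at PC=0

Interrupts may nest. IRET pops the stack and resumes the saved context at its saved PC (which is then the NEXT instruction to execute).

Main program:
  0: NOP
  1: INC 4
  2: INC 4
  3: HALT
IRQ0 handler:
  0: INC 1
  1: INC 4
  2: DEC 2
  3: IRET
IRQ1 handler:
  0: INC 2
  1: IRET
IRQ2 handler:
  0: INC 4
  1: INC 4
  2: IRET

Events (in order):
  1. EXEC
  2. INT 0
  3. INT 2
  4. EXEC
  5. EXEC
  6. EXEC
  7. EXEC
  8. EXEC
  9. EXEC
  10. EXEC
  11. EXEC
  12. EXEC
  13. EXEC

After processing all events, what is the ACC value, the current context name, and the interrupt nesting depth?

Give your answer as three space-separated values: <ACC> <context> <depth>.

Event 1 (EXEC): [MAIN] PC=0: NOP
Event 2 (INT 0): INT 0 arrives: push (MAIN, PC=1), enter IRQ0 at PC=0 (depth now 1)
Event 3 (INT 2): INT 2 arrives: push (IRQ0, PC=0), enter IRQ2 at PC=0 (depth now 2)
Event 4 (EXEC): [IRQ2] PC=0: INC 4 -> ACC=4
Event 5 (EXEC): [IRQ2] PC=1: INC 4 -> ACC=8
Event 6 (EXEC): [IRQ2] PC=2: IRET -> resume IRQ0 at PC=0 (depth now 1)
Event 7 (EXEC): [IRQ0] PC=0: INC 1 -> ACC=9
Event 8 (EXEC): [IRQ0] PC=1: INC 4 -> ACC=13
Event 9 (EXEC): [IRQ0] PC=2: DEC 2 -> ACC=11
Event 10 (EXEC): [IRQ0] PC=3: IRET -> resume MAIN at PC=1 (depth now 0)
Event 11 (EXEC): [MAIN] PC=1: INC 4 -> ACC=15
Event 12 (EXEC): [MAIN] PC=2: INC 4 -> ACC=19
Event 13 (EXEC): [MAIN] PC=3: HALT

Answer: 19 MAIN 0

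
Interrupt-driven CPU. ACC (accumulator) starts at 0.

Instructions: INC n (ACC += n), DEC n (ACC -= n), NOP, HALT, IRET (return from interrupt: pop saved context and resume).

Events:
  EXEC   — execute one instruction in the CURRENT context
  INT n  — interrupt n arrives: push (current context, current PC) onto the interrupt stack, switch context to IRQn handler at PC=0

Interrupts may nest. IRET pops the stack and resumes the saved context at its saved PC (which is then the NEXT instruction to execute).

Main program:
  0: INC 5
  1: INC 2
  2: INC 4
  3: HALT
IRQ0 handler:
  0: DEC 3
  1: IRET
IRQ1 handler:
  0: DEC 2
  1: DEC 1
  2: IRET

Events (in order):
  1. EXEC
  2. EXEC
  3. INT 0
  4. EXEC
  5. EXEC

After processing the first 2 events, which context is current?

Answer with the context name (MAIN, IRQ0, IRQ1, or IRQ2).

Event 1 (EXEC): [MAIN] PC=0: INC 5 -> ACC=5
Event 2 (EXEC): [MAIN] PC=1: INC 2 -> ACC=7

Answer: MAIN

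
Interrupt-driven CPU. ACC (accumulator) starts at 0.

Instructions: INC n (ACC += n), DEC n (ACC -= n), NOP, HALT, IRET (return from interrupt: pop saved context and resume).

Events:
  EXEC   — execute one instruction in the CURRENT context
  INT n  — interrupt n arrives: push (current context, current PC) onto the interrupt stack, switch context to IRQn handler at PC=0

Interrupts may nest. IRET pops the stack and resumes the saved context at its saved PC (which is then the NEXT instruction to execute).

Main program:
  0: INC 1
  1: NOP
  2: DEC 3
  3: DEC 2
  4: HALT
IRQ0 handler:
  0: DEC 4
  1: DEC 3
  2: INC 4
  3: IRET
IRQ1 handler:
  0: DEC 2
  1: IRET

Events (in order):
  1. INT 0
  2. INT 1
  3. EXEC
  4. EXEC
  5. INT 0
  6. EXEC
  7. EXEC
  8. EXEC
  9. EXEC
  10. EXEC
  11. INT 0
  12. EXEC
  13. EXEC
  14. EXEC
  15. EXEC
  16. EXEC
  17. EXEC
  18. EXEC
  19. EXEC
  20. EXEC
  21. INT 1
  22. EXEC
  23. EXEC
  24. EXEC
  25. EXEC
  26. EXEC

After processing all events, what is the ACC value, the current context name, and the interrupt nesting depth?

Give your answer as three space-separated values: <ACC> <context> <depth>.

Event 1 (INT 0): INT 0 arrives: push (MAIN, PC=0), enter IRQ0 at PC=0 (depth now 1)
Event 2 (INT 1): INT 1 arrives: push (IRQ0, PC=0), enter IRQ1 at PC=0 (depth now 2)
Event 3 (EXEC): [IRQ1] PC=0: DEC 2 -> ACC=-2
Event 4 (EXEC): [IRQ1] PC=1: IRET -> resume IRQ0 at PC=0 (depth now 1)
Event 5 (INT 0): INT 0 arrives: push (IRQ0, PC=0), enter IRQ0 at PC=0 (depth now 2)
Event 6 (EXEC): [IRQ0] PC=0: DEC 4 -> ACC=-6
Event 7 (EXEC): [IRQ0] PC=1: DEC 3 -> ACC=-9
Event 8 (EXEC): [IRQ0] PC=2: INC 4 -> ACC=-5
Event 9 (EXEC): [IRQ0] PC=3: IRET -> resume IRQ0 at PC=0 (depth now 1)
Event 10 (EXEC): [IRQ0] PC=0: DEC 4 -> ACC=-9
Event 11 (INT 0): INT 0 arrives: push (IRQ0, PC=1), enter IRQ0 at PC=0 (depth now 2)
Event 12 (EXEC): [IRQ0] PC=0: DEC 4 -> ACC=-13
Event 13 (EXEC): [IRQ0] PC=1: DEC 3 -> ACC=-16
Event 14 (EXEC): [IRQ0] PC=2: INC 4 -> ACC=-12
Event 15 (EXEC): [IRQ0] PC=3: IRET -> resume IRQ0 at PC=1 (depth now 1)
Event 16 (EXEC): [IRQ0] PC=1: DEC 3 -> ACC=-15
Event 17 (EXEC): [IRQ0] PC=2: INC 4 -> ACC=-11
Event 18 (EXEC): [IRQ0] PC=3: IRET -> resume MAIN at PC=0 (depth now 0)
Event 19 (EXEC): [MAIN] PC=0: INC 1 -> ACC=-10
Event 20 (EXEC): [MAIN] PC=1: NOP
Event 21 (INT 1): INT 1 arrives: push (MAIN, PC=2), enter IRQ1 at PC=0 (depth now 1)
Event 22 (EXEC): [IRQ1] PC=0: DEC 2 -> ACC=-12
Event 23 (EXEC): [IRQ1] PC=1: IRET -> resume MAIN at PC=2 (depth now 0)
Event 24 (EXEC): [MAIN] PC=2: DEC 3 -> ACC=-15
Event 25 (EXEC): [MAIN] PC=3: DEC 2 -> ACC=-17
Event 26 (EXEC): [MAIN] PC=4: HALT

Answer: -17 MAIN 0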